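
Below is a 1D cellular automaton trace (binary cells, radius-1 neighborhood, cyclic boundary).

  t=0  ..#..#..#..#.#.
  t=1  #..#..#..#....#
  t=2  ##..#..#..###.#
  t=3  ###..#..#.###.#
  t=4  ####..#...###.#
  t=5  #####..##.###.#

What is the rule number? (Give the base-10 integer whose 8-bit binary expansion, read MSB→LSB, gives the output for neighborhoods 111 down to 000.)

217

  nb ###: next=#  (t=2,i=0, bit7=1)
  nb ##.: next=#  (t=1,i=0, bit6=1)
  nb #.#: next=.  (t=0,i=12, bit5=0)
  nb #..: next=#  (t=0,i=3, bit4=1)
  nb .##: next=#  (t=1,i=14, bit3=1)
  nb .#.: next=.  (t=0,i=2, bit2=0)
  nb ..#: next=.  (t=0,i=1, bit1=0)
  nb ...: next=#  (t=0,i=0, bit0=1)
  bits 11011001 = 217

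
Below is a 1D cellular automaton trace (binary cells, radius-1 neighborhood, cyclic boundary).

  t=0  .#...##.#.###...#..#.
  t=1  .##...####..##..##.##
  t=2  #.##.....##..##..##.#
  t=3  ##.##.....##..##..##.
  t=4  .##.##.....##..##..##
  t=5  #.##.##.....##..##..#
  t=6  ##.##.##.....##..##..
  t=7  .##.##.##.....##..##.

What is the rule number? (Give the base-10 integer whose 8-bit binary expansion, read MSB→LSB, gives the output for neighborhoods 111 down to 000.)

  [7] ### => .  t=0,i=11
  [6] ##. => #  t=0,i=6
  [5] #.# => #  t=0,i=7
  [4] #.. => #  t=0,i=2
  [3] .## => .  t=0,i=5
  [2] .#. => #  t=0,i=1
  [1] ..# => .  t=0,i=0
  [0] ... => .  t=0,i=3
  bits 01110100 = 116

116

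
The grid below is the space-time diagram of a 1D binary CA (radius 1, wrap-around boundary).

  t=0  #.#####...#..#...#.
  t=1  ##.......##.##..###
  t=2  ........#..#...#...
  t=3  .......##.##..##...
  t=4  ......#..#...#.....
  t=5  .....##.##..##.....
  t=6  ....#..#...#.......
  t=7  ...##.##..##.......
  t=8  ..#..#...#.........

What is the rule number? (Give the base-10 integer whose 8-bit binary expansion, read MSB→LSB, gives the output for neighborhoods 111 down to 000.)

  nb ###: next=.  (t=0,i=3, bit7=0)
  nb ##.: next=.  (t=0,i=6, bit6=0)
  nb #.#: next=#  (t=0,i=1, bit5=1)
  nb #..: next=.  (t=0,i=7, bit4=0)
  nb .##: next=.  (t=0,i=2, bit3=0)
  nb .#.: next=#  (t=0,i=0, bit2=1)
  nb ..#: next=#  (t=0,i=9, bit1=1)
  nb ...: next=.  (t=0,i=8, bit0=0)
  bits 00100110 = 38

38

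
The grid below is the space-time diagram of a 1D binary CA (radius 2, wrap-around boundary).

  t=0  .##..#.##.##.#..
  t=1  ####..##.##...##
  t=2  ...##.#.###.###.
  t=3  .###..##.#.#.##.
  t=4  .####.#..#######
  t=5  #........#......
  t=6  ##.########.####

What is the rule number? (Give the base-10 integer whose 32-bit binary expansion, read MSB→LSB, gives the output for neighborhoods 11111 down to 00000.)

  [31] ##### => .  t=1,i=0
  [30] ####. => .  t=1,i=2
  [29] ###.# => .  t=2,i=10
  [28] ###.. => #  t=1,i=3
  [27] ##.## => #  t=0,i=9
  [26] ##.#. => .  t=0,i=12
  [25] ##..# => #  t=0,i=3
  [24] ##... => .  t=1,i=11
  [23] #.### => .  t=2,i=8
  [22] #.##. => #  t=0,i=7
  [21] #.#.# => #  t=2,i=6
  [20] #.#.. => .  t=0,i=13
  [19] #..## => .  t=1,i=5
  [18] #..#. => .  t=0,i=4
  [17] #...# => #  t=0,i=15
  [16] #.... => .  t=2,i=0
  [15] .#### => .  t=1,i=15
  [14] .###. => #  t=2,i=9
  [13] .##.# => .  t=0,i=8
  [12] .##.. => #  t=0,i=2
  [11] .#.## => #  t=0,i=6
  [10] .#.#. => #  t=3,i=10
  [9] .#..# => .  t=4,i=7
  [8] .#... => #  t=0,i=14
  [7] ..### => #  t=1,i=14
  [6] ..##. => #  t=0,i=1
  [5] ..#.# => .  t=0,i=5
  [4] ..#.. => #  t=5,i=0
  [3] ...## => #  t=0,i=0
  [2] ...#. => #  t=5,i=8
  [1] ....# => #  t=2,i=1
  [0] ..... => #  t=5,i=3
  bits 00011010011000100101110111011111 = 442654175

442654175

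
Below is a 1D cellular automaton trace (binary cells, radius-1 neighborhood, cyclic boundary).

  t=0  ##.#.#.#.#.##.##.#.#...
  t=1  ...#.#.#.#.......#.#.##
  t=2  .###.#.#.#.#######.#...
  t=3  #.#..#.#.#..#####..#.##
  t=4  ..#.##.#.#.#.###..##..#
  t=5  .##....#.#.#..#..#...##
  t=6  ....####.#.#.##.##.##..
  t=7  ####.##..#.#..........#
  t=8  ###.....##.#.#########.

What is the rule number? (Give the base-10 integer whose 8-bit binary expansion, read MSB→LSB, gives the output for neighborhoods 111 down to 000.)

  nb ###: next=#  (t=2,i=2, bit7=1)
  nb ##.: next=.  (t=0,i=1, bit6=0)
  nb #.#: next=.  (t=0,i=2, bit5=0)
  nb #..: next=.  (t=0,i=20, bit4=0)
  nb .##: next=.  (t=0,i=0, bit3=0)
  nb .#.: next=#  (t=0,i=3, bit2=1)
  nb ..#: next=#  (t=0,i=22, bit1=1)
  nb ...: next=#  (t=0,i=21, bit0=1)
  bits 10000111 = 135

135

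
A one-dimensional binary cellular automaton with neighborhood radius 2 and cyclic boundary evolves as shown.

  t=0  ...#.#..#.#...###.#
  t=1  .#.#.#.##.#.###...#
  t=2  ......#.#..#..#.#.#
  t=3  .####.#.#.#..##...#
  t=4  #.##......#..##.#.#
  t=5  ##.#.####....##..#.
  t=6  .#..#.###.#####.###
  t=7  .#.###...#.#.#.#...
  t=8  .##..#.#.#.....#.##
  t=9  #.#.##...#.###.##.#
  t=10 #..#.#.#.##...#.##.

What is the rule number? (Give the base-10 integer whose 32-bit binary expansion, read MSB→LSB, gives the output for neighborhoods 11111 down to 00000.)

  ##### -> .   bit 31 = 0  t=6,i=12
  ####. -> #   bit 30 = 1  t=3,i=3
  ###.# -> .   bit 29 = 0  t=0,i=16
  ###.. -> #   bit 28 = 1  t=1,i=14
  ##.## -> #   bit 27 = 1  t=4,i=1
  ##.#. -> .   bit 26 = 0  t=0,i=17
  ##..# -> .   bit 25 = 0  t=5,i=15
  ##... -> .   bit 24 = 0  t=1,i=15
  #.### -> .   bit 23 = 0  t=1,i=12
  #.##. -> .   bit 22 = 0  t=1,i=7
  #.#.# -> .   bit 21 = 0  t=1,i=1
  #.#.. -> #   bit 20 = 1  t=0,i=5
  #..## -> .   bit 19 = 0  t=3,i=12
  #..#. -> #   bit 18 = 1  t=0,i=7
  #...# -> #   bit 17 = 1  t=0,i=1
  #.... -> #   bit 16 = 1  t=2,i=1
  .#### -> #   bit 15 = 1  t=3,i=2
  .###. -> .   bit 14 = 0  t=0,i=15
  .##.# -> #   bit 13 = 1  t=1,i=8
  .##.. -> #   bit 12 = 1  t=3,i=14
  .#.## -> #   bit 11 = 1  t=1,i=6
  .#.#. -> .   bit 10 = 0  t=0,i=4
  .#..# -> .   bit 9 = 0  t=0,i=6
  .#... -> .   bit 8 = 0  t=0,i=0
  ..### -> #   bit 7 = 1  t=0,i=14
  ..##. -> #   bit 6 = 1  t=3,i=13
  ..#.# -> #   bit 5 = 1  t=0,i=3
  ..#.. -> .   bit 4 = 0  t=2,i=11
  ...## -> #   bit 3 = 1  t=0,i=13
  ...#. -> .   bit 2 = 0  t=0,i=2
  ....# -> #   bit 1 = 1  t=2,i=4
  ..... -> #   bit 0 = 1  t=2,i=2
  bits 01011000000101111011100011101011 = 1477949675

1477949675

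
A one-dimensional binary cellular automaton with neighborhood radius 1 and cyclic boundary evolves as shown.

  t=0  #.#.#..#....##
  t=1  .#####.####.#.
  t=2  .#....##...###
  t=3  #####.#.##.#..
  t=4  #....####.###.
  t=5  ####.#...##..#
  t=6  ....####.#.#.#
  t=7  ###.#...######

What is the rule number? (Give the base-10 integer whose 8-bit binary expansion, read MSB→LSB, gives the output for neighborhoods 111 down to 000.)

  [7] ### => .  t=0,i=13
  [6] ##. => .  t=0,i=0
  [5] #.# => #  t=0,i=1
  [4] #.. => #  t=0,i=5
  [3] .## => #  t=0,i=12
  [2] .#. => #  t=0,i=2
  [1] ..# => .  t=0,i=6
  [0] ... => #  t=0,i=9
  bits 00111101 = 61

61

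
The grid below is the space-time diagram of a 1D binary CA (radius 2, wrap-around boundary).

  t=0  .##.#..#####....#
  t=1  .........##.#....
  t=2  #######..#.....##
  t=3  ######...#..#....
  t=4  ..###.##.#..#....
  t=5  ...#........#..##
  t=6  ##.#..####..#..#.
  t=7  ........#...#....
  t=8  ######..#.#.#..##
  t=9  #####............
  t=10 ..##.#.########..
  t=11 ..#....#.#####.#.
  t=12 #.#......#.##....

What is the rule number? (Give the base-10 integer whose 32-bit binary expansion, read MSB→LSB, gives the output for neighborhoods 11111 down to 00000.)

3246538833

  [31] ##### => #  t=0,i=9
  [30] ####. => #  t=0,i=10
  [29] ###.# => .  t=4,i=4
  [28] ###.. => .  t=0,i=11
  [27] ##.## => .  t=4,i=5
  [26] ##.#. => .  t=0,i=3
  [25] ##..# => .  t=2,i=7
  [24] ##... => #  t=0,i=12
  [23] #.### => #  t=10,i=7
  [22] #.##. => .  t=0,i=1
  [21] #.#.# => .  t=8,i=10
  [20] #.#.. => .  t=0,i=4
  [19] #..## => .  t=0,i=6
  [18] #..#. => .  t=2,i=8
  [17] #...# => #  t=3,i=7
  [16] #.... => .  t=0,i=13
  [15] .#### => .  t=0,i=8
  [14] .###. => #  t=4,i=3
  [13] .##.# => .  t=0,i=2
  [12] .##.. => .  t=5,i=16
  [11] .#.## => .  t=0,i=0
  [10] .#.#. => .  t=8,i=9
  [9] .#..# => .  t=0,i=5
  [8] .#... => .  t=1,i=13
  [7] ..### => .  t=0,i=7
  [6] ..##. => #  t=1,i=9
  [5] ..#.# => .  t=0,i=16
  [4] ..#.. => #  t=2,i=9
  [3] ...## => .  t=1,i=8
  [2] ...#. => .  t=0,i=15
  [1] ....# => .  t=0,i=14
  [0] ..... => #  t=1,i=0
  bits 11000001100000100100000001010001 = 3246538833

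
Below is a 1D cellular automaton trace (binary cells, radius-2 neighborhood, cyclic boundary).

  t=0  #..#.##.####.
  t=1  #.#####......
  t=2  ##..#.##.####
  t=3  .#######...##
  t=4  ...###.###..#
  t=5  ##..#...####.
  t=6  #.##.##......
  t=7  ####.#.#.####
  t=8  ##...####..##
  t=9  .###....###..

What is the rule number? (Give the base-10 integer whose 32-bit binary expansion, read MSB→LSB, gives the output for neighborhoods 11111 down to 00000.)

  [31] ##### => #  t=1,i=4
  [30] ####. => .  t=0,i=10
  [29] ###.# => .  t=0,i=11
  [28] ###.. => #  t=1,i=6
  [27] ##.## => .  t=0,i=7
  [26] ##.#. => .  t=0,i=12
  [25] ##..# => #  t=2,i=2
  [24] ##... => #  t=1,i=7
  [23] #.### => .  t=0,i=8
  [22] #.##. => #  t=0,i=5
  [21] #.#.# => #  t=7,i=5
  [20] #.#.. => #  t=0,i=0
  [19] #..## => #  t=8,i=10
  [18] #..#. => #  t=0,i=2
  [17] #...# => #  t=3,i=9
  [16] #.... => .  t=1,i=8
  [15] .#### => .  t=0,i=9
  [14] .###. => #  t=4,i=4
  [13] .##.# => #  t=0,i=6
  [12] .##.. => .  t=5,i=1
  [11] .#.## => #  t=0,i=4
  [10] .#.#. => #  t=7,i=6
  [9] .#..# => .  t=0,i=1
  [8] .#... => #  t=4,i=0
  [7] ..### => .  t=4,i=3
  [6] ..##. => .  t=3,i=11
  [5] ..#.# => #  t=0,i=3
  [4] ..#.. => .  t=4,i=12
  [3] ...## => .  t=3,i=10
  [2] ...#. => #  t=1,i=12
  [1] ....# => #  t=1,i=11
  [0] ..... => #  t=1,i=9
  bits 10010011011111100110110100100111 = 2474536231

2474536231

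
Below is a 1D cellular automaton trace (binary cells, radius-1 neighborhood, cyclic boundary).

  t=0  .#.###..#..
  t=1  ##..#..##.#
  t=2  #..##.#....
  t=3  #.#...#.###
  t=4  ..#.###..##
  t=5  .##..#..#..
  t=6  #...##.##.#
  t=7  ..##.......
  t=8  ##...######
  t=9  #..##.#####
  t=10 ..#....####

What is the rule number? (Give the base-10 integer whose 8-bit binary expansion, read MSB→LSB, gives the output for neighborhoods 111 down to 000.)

135

  [7] ### => #  t=0,i=4
  [6] ##. => .  t=0,i=5
  [5] #.# => .  t=0,i=2
  [4] #.. => .  t=0,i=6
  [3] .## => .  t=0,i=3
  [2] .#. => #  t=0,i=1
  [1] ..# => #  t=0,i=0
  [0] ... => #  t=0,i=10
  bits 10000111 = 135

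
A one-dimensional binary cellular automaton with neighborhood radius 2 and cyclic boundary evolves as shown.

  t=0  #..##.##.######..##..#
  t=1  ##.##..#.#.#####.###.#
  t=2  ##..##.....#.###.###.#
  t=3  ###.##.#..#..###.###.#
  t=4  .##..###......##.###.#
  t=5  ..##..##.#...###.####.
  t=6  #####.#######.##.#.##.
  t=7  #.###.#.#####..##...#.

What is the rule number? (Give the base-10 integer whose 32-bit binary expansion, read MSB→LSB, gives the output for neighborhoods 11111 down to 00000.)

4136857932

  nb #####: next=#  (t=0,i=11, bit31=1)
  nb ####.: next=#  (t=0,i=13, bit30=1)
  nb ###.#: next=#  (t=1,i=1, bit29=1)
  nb ###..: next=#  (t=0,i=14, bit28=1)
  nb ##.##: next=.  (t=0,i=5, bit27=0)
  nb ##.#.: next=#  (t=3,i=6, bit26=1)
  nb ##..#: next=#  (t=0,i=1, bit25=1)
  nb ##...: next=.  (t=2,i=6, bit24=0)
  nb #.###: next=#  (t=0,i=9, bit23=1)
  nb #.##.: next=.  (t=0,i=6, bit22=0)
  nb #.#.#: next=.  (t=1,i=9, bit21=0)
  nb #.#..: next=#  (t=3,i=7, bit20=1)
  nb #..##: next=.  (t=0,i=2, bit19=0)
  nb #..#.: next=.  (t=1,i=6, bit18=0)
  nb #...#: next=#  (t=5,i=0, bit17=1)
  nb #....: next=#  (t=2,i=7, bit16=1)
  nb .####: next=.  (t=0,i=10, bit15=0)
  nb .###.: next=#  (t=1,i=0, bit14=1)
  nb .##.#: next=#  (t=0,i=4, bit13=1)
  nb .##..: next=#  (t=0,i=0, bit12=1)
  nb .#.##: next=.  (t=1,i=10, bit11=0)
  nb .#.#.: next=.  (t=1,i=8, bit10=0)
  nb .#..#: next=.  (t=3,i=8, bit9=0)
  nb .#...: next=#  (t=5,i=10, bit8=1)
  nb ..###: next=.  (t=3,i=13, bit7=0)
  nb ..##.: next=#  (t=0,i=3, bit6=1)
  nb ..#.#: next=.  (t=1,i=7, bit5=0)
  nb ..#..: next=.  (t=3,i=10, bit4=0)
  nb ...##: next=#  (t=4,i=13, bit3=1)
  nb ...#.: next=#  (t=2,i=10, bit2=1)
  nb ....#: next=.  (t=2,i=9, bit1=0)
  nb .....: next=.  (t=2,i=8, bit0=0)
  bits 11110110100100110111000101001100 = 4136857932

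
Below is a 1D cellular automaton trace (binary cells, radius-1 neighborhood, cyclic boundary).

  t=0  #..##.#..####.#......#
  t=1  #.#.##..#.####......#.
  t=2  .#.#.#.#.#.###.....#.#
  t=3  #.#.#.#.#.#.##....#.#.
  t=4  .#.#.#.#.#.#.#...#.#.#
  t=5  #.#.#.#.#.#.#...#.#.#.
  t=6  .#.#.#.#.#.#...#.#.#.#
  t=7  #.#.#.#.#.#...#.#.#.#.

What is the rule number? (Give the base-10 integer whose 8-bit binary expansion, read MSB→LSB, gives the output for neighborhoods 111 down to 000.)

226

  ### -> #   bit 7 = 1  t=0,i=10
  ##. -> #   bit 6 = 1  t=0,i=0
  #.# -> #   bit 5 = 1  t=0,i=5
  #.. -> .   bit 4 = 0  t=0,i=1
  .## -> .   bit 3 = 0  t=0,i=3
  .#. -> .   bit 2 = 0  t=0,i=6
  ..# -> #   bit 1 = 1  t=0,i=2
  ... -> .   bit 0 = 0  t=0,i=16
  bits 11100010 = 226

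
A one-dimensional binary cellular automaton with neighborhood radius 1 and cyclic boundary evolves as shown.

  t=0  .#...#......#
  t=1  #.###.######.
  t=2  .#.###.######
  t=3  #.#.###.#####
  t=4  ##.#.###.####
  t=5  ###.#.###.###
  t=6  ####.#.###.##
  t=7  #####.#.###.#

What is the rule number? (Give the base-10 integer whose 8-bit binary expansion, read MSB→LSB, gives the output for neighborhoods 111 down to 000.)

  ### -> #   bit 7 = 1  t=1,i=3
  ##. -> #   bit 6 = 1  t=1,i=4
  #.# -> #   bit 5 = 1  t=0,i=0
  #.. -> #   bit 4 = 1  t=0,i=2
  .## -> .   bit 3 = 0  t=1,i=2
  .#. -> .   bit 2 = 0  t=0,i=1
  ..# -> #   bit 1 = 1  t=0,i=4
  ... -> #   bit 0 = 1  t=0,i=3
  bits 11110011 = 243

243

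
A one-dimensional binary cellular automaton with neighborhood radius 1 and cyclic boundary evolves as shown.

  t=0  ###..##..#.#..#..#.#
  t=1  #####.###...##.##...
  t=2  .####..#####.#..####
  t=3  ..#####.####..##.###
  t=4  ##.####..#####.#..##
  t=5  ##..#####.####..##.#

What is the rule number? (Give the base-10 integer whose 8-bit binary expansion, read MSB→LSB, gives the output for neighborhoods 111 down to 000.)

211

  ### -> #   bit 7 = 1  t=0,i=0
  ##. -> #   bit 6 = 1  t=0,i=2
  #.# -> .   bit 5 = 0  t=0,i=10
  #.. -> #   bit 4 = 1  t=0,i=3
  .## -> .   bit 3 = 0  t=0,i=5
  .#. -> .   bit 2 = 0  t=0,i=9
  ..# -> #   bit 1 = 1  t=0,i=4
  ... -> #   bit 0 = 1  t=1,i=10
  bits 11010011 = 211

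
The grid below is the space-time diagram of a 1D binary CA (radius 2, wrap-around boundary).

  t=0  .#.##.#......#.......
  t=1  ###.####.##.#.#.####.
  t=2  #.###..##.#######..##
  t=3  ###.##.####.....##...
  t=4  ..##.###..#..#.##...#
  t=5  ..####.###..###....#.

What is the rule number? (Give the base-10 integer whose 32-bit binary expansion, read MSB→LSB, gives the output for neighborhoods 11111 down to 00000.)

  #####|.  b31=0 t=2,i=12
  ####.|.  b30=0 t=1,i=6
  ###.#|#  b29=1 t=1,i=2
  ###..|#  b28=1 t=2,i=4
  ##.##|#  b27=1 t=1,i=3
  ##.#.|#  b26=1 t=0,i=5
  ##..#|#  b25=1 t=2,i=5
  ##...|.  b24=0 t=3,i=11
  #.###|#  b23=1 t=1,i=0
  #.##.|.  b22=0 t=0,i=3
  #.#.#|#  b21=1 t=1,i=12
  #.#..|#  b20=1 t=0,i=6
  #..##|.  b19=0 t=2,i=6
  #..#.|#  b18=1 t=4,i=9
  #...#|.  b17=0 t=3,i=19
  #....|.  b16=0 t=0,i=8
  .####|.  b15=0 t=1,i=5
  .###.|.  b14=0 t=1,i=1
  .##.#|#  b13=1 t=0,i=4
  .##..|.  b12=0 t=3,i=17
  .#.##|#  b11=1 t=0,i=2
  .#.#.|#  b10=1 t=1,i=13
  .#..#|.  b9=0 t=4,i=0
  .#...|#  b8=1 t=0,i=7
  ..###|.  b7=0 t=2,i=19
  ..##.|#  b6=1 t=2,i=7
  ..#.#|#  b5=1 t=0,i=1
  ..#..|.  b4=0 t=0,i=13
  ...##|#  b3=1 t=3,i=15
  ...#.|#  b2=1 t=0,i=0
  ....#|.  b1=0 t=0,i=11
  .....|#  b0=1 t=0,i=9
  bits 00111110101101000010110101101101 = 1051995501

1051995501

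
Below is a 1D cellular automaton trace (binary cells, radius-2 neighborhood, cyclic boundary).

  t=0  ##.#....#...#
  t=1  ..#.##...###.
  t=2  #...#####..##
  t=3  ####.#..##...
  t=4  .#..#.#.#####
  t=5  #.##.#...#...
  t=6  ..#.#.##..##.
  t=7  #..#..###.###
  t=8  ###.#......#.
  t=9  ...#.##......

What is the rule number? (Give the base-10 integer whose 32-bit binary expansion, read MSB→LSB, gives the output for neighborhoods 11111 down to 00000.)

390567752

  #####|.  b31=0 t=2,i=6
  ####.|.  b30=0 t=2,i=7
  ###.#|.  b29=0 t=0,i=1
  ###..|#  b28=1 t=1,i=11
  ##.##|.  b27=0 t=7,i=9
  ##.#.|#  b26=1 t=0,i=2
  ##..#|#  b25=1 t=2,i=9
  ##...|#  b24=1 t=1,i=6
  #.###|.  b23=0 t=4,i=8
  #.##.|#  b22=1 t=1,i=4
  #.#.#|.  b21=0 t=4,i=6
  #.#..|.  b20=0 t=0,i=3
  #..##|.  b19=0 t=2,i=10
  #..#.|#  b18=1 t=4,i=3
  #...#|#  b17=1 t=0,i=10
  #....|#  b16=1 t=0,i=5
  .####|#  b15=1 t=2,i=5
  .###.|.  b14=0 t=0,i=0
  .##.#|.  b13=0 t=5,i=3
  .##..|#  b12=1 t=1,i=5
  .#.##|.  b11=0 t=1,i=3
  .#.#.|#  b10=1 t=4,i=5
  .#..#|#  b9=1 t=3,i=6
  .#...|#  b8=1 t=0,i=4
  ..###|.  b7=0 t=0,i=12
  ..##.|#  b6=1 t=3,i=8
  ..#.#|.  b5=0 t=1,i=2
  ..#..|.  b4=0 t=0,i=8
  ...##|#  b3=1 t=0,i=11
  ...#.|.  b2=0 t=0,i=7
  ....#|.  b1=0 t=0,i=6
  .....|.  b0=0 t=8,i=7
  bits 00010111010001111001011101001000 = 390567752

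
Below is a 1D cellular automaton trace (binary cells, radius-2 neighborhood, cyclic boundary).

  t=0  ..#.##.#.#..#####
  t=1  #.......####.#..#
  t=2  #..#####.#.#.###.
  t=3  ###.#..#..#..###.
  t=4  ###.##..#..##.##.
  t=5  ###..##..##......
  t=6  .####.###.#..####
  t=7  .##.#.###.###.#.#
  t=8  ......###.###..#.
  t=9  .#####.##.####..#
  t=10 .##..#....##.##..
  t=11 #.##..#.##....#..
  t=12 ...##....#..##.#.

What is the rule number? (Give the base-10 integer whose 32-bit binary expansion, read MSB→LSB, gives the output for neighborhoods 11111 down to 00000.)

848877327

  ##### -> .   bit 31 = 0  t=0,i=14
  ####. -> .   bit 30 = 0  t=0,i=15
  ###.# -> #   bit 29 = 1  t=1,i=11
  ###.. -> #   bit 28 = 1  t=0,i=16
  ##.## -> .   bit 27 = 0  t=3,i=16
  ##.#. -> .   bit 26 = 0  t=0,i=6
  ##..# -> #   bit 25 = 1  t=0,i=0
  ##... -> .   bit 24 = 0  t=1,i=1
  #.### -> #   bit 23 = 1  t=2,i=13
  #.##. -> .   bit 22 = 0  t=0,i=4
  #.#.# -> .   bit 21 = 0  t=0,i=7
  #.#.. -> #   bit 20 = 1  t=0,i=9
  #..## -> #   bit 19 = 1  t=0,i=11
  #..#. -> .   bit 18 = 0  t=0,i=1
  #...# -> .   bit 17 = 0  t=10,i=16
  #.... -> .   bit 16 = 0  t=1,i=2
  .#### -> #   bit 15 = 1  t=0,i=13
  .###. -> #   bit 14 = 1  t=2,i=14
  .##.# -> .   bit 13 = 0  t=0,i=5
  .##.. -> #   bit 12 = 1  t=1,i=0
  .#.## -> .   bit 11 = 0  t=0,i=3
  .#.#. -> #   bit 10 = 1  t=0,i=8
  .#..# -> #   bit 9 = 1  t=0,i=10
  .#... -> #   bit 8 = 1  t=8,i=16
  ..### -> .   bit 7 = 0  t=0,i=12
  ..##. -> .   bit 6 = 0  t=1,i=16
  ..#.# -> .   bit 5 = 0  t=0,i=2
  ..#.. -> .   bit 4 = 0  t=3,i=7
  ...## -> #   bit 3 = 1  t=1,i=7
  ...#. -> #   bit 2 = 1  t=11,i=13
  ....# -> #   bit 1 = 1  t=1,i=6
  ..... -> #   bit 0 = 1  t=1,i=3
  bits 00110010100110001101011100001111 = 848877327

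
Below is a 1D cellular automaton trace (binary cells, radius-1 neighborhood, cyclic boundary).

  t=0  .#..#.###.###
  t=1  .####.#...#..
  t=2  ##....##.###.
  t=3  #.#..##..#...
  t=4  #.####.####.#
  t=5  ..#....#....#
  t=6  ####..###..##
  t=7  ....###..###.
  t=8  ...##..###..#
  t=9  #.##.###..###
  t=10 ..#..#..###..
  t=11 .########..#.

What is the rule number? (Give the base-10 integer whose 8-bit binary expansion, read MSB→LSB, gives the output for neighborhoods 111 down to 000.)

  ### -> .   bit 7 = 0  t=0,i=7
  ##. -> .   bit 6 = 0  t=0,i=8
  #.# -> .   bit 5 = 0  t=0,i=0
  #.. -> #   bit 4 = 1  t=0,i=2
  .## -> #   bit 3 = 1  t=0,i=6
  .#. -> #   bit 2 = 1  t=0,i=1
  ..# -> #   bit 1 = 1  t=0,i=3
  ... -> .   bit 0 = 0  t=1,i=8
  bits 00011110 = 30

30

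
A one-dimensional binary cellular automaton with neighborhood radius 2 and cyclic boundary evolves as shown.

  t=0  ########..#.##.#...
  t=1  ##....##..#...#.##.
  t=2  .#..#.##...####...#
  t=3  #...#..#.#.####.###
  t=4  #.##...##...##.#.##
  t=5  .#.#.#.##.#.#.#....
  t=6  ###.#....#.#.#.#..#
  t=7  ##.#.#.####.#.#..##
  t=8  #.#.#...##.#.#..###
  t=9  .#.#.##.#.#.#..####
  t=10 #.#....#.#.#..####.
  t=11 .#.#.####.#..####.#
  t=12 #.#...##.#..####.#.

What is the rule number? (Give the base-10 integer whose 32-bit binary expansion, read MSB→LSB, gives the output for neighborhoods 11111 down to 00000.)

  ##### -> .   bit 31 = 0  t=0,i=2
  ####. -> #   bit 30 = 1  t=0,i=6
  ###.# -> .   bit 29 = 0  t=3,i=14
  ###.. -> #   bit 28 = 1  t=0,i=7
  ##.## -> #   bit 27 = 1  t=1,i=18
  ##.#. -> #   bit 26 = 1  t=0,i=14
  ##..# -> .   bit 25 = 0  t=0,i=8
  ##... -> .   bit 24 = 0  t=1,i=2
  #.### -> .   bit 23 = 0  t=3,i=11
  #.##. -> .   bit 22 = 0  t=0,i=12
  #.#.# -> .   bit 21 = 0  t=3,i=9
  #.#.. -> .   bit 20 = 0  t=0,i=15
  #..## -> #   bit 19 = 1  t=6,i=17
  #..#. -> .   bit 18 = 0  t=0,i=9
  #...# -> #   bit 17 = 1  t=0,i=17
  #.... -> .   bit 16 = 0  t=1,i=3
  .#### -> #   bit 15 = 1  t=0,i=1
  .###. -> .   bit 14 = 0  t=4,i=18
  .##.# -> .   bit 13 = 0  t=0,i=13
  .##.. -> #   bit 12 = 1  t=1,i=1
  .#.## -> .   bit 11 = 0  t=0,i=11
  .#.#. -> #   bit 10 = 1  t=2,i=0
  .#..# -> .   bit 9 = 0  t=2,i=2
  .#... -> #   bit 8 = 1  t=0,i=16
  ..### -> #   bit 7 = 1  t=0,i=0
  ..##. -> #   bit 6 = 1  t=1,i=6
  ..#.# -> #   bit 5 = 1  t=0,i=10
  ..#.. -> .   bit 4 = 0  t=1,i=10
  ...## -> .   bit 3 = 0  t=0,i=18
  ...#. -> #   bit 2 = 1  t=1,i=13
  ....# -> #   bit 1 = 1  t=1,i=4
  ..... -> .   bit 0 = 0  t=5,i=17
  bits 01011100000010101001010111100110 = 1544197606

1544197606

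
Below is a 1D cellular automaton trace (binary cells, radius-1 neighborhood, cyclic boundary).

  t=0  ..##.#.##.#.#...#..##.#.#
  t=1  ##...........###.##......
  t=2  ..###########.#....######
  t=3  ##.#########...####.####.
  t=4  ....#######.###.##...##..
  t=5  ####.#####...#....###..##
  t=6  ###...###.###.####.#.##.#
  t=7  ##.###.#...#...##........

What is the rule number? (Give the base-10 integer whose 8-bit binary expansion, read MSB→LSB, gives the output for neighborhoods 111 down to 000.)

147

  ###|#  b7=1 t=1,i=14
  ##.|.  b6=0 t=0,i=3
  #.#|.  b5=0 t=0,i=4
  #..|#  b4=1 t=0,i=0
  .##|.  b3=0 t=0,i=2
  .#.|.  b2=0 t=0,i=5
  ..#|#  b1=1 t=0,i=1
  ...|#  b0=1 t=0,i=14
  bits 10010011 = 147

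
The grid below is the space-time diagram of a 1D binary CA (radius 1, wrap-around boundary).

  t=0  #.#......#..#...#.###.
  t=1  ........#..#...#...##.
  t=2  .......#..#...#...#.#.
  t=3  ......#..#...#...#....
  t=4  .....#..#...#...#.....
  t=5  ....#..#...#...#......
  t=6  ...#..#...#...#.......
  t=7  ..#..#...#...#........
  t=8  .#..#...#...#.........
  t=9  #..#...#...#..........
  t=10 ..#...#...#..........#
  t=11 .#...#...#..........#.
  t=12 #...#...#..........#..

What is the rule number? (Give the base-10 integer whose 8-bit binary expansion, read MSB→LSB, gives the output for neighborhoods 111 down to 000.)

  nb ###: next=#  (t=0,i=19, bit7=1)
  nb ##.: next=#  (t=0,i=20, bit6=1)
  nb #.#: next=.  (t=0,i=1, bit5=0)
  nb #..: next=.  (t=0,i=3, bit4=0)
  nb .##: next=.  (t=0,i=18, bit3=0)
  nb .#.: next=.  (t=0,i=0, bit2=0)
  nb ..#: next=#  (t=0,i=8, bit1=1)
  nb ...: next=.  (t=0,i=4, bit0=0)
  bits 11000010 = 194

194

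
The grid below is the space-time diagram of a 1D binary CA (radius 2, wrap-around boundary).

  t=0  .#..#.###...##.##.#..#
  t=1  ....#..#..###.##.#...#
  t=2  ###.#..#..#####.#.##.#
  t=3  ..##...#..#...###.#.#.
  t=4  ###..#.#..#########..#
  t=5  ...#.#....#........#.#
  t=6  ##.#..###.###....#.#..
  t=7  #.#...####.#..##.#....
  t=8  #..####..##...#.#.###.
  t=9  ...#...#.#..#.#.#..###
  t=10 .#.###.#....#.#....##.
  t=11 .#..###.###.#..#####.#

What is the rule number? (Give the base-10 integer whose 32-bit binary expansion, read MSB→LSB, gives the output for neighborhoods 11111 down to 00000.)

  nb #####: next=.  (t=2,i=12, bit31=0)
  nb ####.: next=.  (t=2,i=1, bit30=0)
  nb ###.#: next=#  (t=1,i=12, bit29=1)
  nb ###..: next=.  (t=0,i=8, bit28=0)
  nb ##.##: next=#  (t=0,i=14, bit27=1)
  nb ##.#.: next=#  (t=0,i=17, bit26=1)
  nb ##..#: next=#  (t=4,i=3, bit25=1)
  nb ##...: next=.  (t=0,i=9, bit24=0)
  nb #.###: next=.  (t=0,i=6, bit23=0)
  nb #.##.: next=#  (t=0,i=15, bit22=1)
  nb #.#.#: next=#  (t=2,i=16, bit21=1)
  nb #.#..: next=.  (t=0,i=1, bit20=0)
  nb #..##: next=.  (t=1,i=9, bit19=0)
  nb #..#.: next=.  (t=0,i=3, bit18=0)
  nb #...#: next=#  (t=0,i=10, bit17=1)
  nb #....: next=#  (t=1,i=1, bit16=1)
  nb .####: next=.  (t=2,i=0, bit15=0)
  nb .###.: next=#  (t=0,i=7, bit14=1)
  nb .##.#: next=.  (t=0,i=13, bit13=0)
  nb .##..: next=.  (t=3,i=3, bit12=0)
  nb .#.##: next=.  (t=0,i=5, bit11=0)
  nb .#.#.: next=.  (t=0,i=0, bit10=0)
  nb .#..#: next=.  (t=0,i=2, bit9=0)
  nb .#...: next=#  (t=1,i=0, bit8=1)
  nb ..###: next=#  (t=1,i=10, bit7=1)
  nb ..##.: next=#  (t=0,i=12, bit6=1)
  nb ..#.#: next=#  (t=0,i=4, bit5=1)
  nb ..#..: next=#  (t=1,i=4, bit4=1)
  nb ...##: next=#  (t=0,i=11, bit3=1)
  nb ...#.: next=.  (t=1,i=3, bit2=0)
  nb ....#: next=#  (t=1,i=2, bit1=1)
  nb .....: next=.  (t=5,i=13, bit0=0)
  bits 00101110011000110100000111111010 = 778256890

778256890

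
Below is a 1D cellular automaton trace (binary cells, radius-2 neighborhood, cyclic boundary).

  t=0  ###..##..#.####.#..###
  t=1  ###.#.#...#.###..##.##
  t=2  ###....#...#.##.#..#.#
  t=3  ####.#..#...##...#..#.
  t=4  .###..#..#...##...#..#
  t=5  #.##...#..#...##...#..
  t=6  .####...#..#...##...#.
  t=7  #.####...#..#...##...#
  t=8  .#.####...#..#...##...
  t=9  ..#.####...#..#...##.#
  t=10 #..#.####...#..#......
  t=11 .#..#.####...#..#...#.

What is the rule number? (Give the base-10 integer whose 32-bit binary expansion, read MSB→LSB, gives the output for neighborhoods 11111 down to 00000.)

  ##### -> #   bit 31 = 1  t=0,i=0
  ####. -> #   bit 30 = 1  t=0,i=1
  ###.# -> #   bit 29 = 1  t=0,i=14
  ###.. -> #   bit 28 = 1  t=0,i=2
  ##.## -> #   bit 27 = 1  t=1,i=19
  ##.#. -> .   bit 26 = 0  t=0,i=15
  ##..# -> .   bit 25 = 0  t=0,i=3
  ##... -> #   bit 24 = 1  t=2,i=3
  #.### -> .   bit 23 = 0  t=0,i=11
  #.##. -> #   bit 22 = 1  t=2,i=13
  #.#.# -> .   bit 21 = 0  t=1,i=4
  #.#.. -> .   bit 20 = 0  t=0,i=16
  #..## -> #   bit 19 = 1  t=0,i=4
  #..#. -> .   bit 18 = 0  t=0,i=8
  #...# -> .   bit 17 = 0  t=1,i=8
  #.... -> .   bit 16 = 0  t=2,i=4
  .#### -> #   bit 15 = 1  t=0,i=12
  .###. -> #   bit 14 = 1  t=1,i=13
  .##.# -> .   bit 13 = 0  t=1,i=18
  .##.. -> #   bit 12 = 1  t=0,i=6
  .#.## -> #   bit 11 = 1  t=0,i=10
  .#.#. -> .   bit 10 = 0  t=1,i=5
  .#..# -> #   bit 9 = 1  t=0,i=17
  .#... -> #   bit 8 = 1  t=1,i=7
  ..### -> .   bit 7 = 0  t=0,i=19
  ..##. -> .   bit 6 = 0  t=0,i=5
  ..#.# -> .   bit 5 = 0  t=0,i=9
  ..#.. -> .   bit 4 = 0  t=2,i=7
  ...## -> .   bit 3 = 0  t=3,i=11
  ...#. -> .   bit 2 = 0  t=1,i=9
  ....# -> #   bit 1 = 1  t=2,i=5
  ..... -> .   bit 0 = 0  t=10,i=18
  bits 11111001010010001101101100000010 = 4182301442

4182301442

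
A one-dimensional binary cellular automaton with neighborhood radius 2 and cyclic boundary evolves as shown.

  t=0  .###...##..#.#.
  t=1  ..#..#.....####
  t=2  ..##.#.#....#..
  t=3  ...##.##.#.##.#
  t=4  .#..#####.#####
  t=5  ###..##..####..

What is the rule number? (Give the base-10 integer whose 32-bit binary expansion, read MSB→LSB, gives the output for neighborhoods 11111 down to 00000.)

2362699316

  nb #####: next=#  (t=4,i=6, bit31=1)
  nb ####.: next=.  (t=1,i=13, bit30=0)
  nb ###.#: next=.  (t=4,i=8, bit29=0)
  nb ###..: next=.  (t=0,i=3, bit28=0)
  nb ##.##: next=#  (t=3,i=5, bit27=1)
  nb ##.#.: next=#  (t=2,i=4, bit26=1)
  nb ##..#: next=.  (t=0,i=9, bit25=0)
  nb ##...: next=.  (t=0,i=4, bit24=0)
  nb #.###: next=#  (t=4,i=10, bit23=1)
  nb #.##.: next=#  (t=3,i=6, bit22=1)
  nb #.#.#: next=.  (t=2,i=5, bit21=0)
  nb #.#..: next=#  (t=0,i=13, bit20=1)
  nb #..##: next=.  (t=0,i=0, bit19=0)
  nb #..#.: next=.  (t=0,i=10, bit18=0)
  nb #...#: next=#  (t=0,i=5, bit17=1)
  nb #....: next=#  (t=1,i=7, bit16=1)
  nb .####: next=#  (t=1,i=12, bit15=1)
  nb .###.: next=#  (t=0,i=2, bit14=1)
  nb .##.#: next=#  (t=2,i=3, bit13=1)
  nb .##..: next=.  (t=0,i=8, bit12=0)
  nb .#.##: next=#  (t=3,i=10, bit11=1)
  nb .#.#.: next=#  (t=0,i=12, bit10=1)
  nb .#..#: next=#  (t=0,i=14, bit9=1)
  nb .#...: next=.  (t=1,i=6, bit8=0)
  nb ..###: next=.  (t=0,i=1, bit7=0)
  nb ..##.: next=.  (t=0,i=7, bit6=0)
  nb ..#.#: next=#  (t=0,i=11, bit5=1)
  nb ..#..: next=#  (t=1,i=2, bit4=1)
  nb ...##: next=.  (t=0,i=6, bit3=0)
  nb ...#.: next=#  (t=2,i=11, bit2=1)
  nb ....#: next=.  (t=1,i=9, bit1=0)
  nb .....: next=.  (t=1,i=8, bit0=0)
  bits 10001100110100111110111000110100 = 2362699316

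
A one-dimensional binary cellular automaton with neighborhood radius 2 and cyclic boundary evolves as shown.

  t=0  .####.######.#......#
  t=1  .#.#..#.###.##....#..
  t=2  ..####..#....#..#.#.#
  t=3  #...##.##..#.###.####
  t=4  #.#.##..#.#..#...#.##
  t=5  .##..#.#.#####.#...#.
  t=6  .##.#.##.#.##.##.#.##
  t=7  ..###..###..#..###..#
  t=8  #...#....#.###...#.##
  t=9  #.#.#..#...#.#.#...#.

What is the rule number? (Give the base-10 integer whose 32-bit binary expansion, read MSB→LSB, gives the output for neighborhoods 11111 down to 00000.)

3568711250

  #####|#  b31=1 t=0,i=8
  ####.|#  b30=1 t=0,i=3
  ###.#|.  b29=0 t=0,i=4
  ###..|#  b28=1 t=2,i=5
  ##.##|.  b27=0 t=0,i=5
  ##.#.|#  b26=1 t=0,i=12
  ##..#|.  b25=0 t=2,i=6
  ##...|.  b24=0 t=1,i=14
  #.###|#  b23=1 t=0,i=1
  #.##.|.  b22=0 t=1,i=12
  #.#.#|#  b21=1 t=2,i=18
  #.#..|#  b20=1 t=0,i=13
  #..##|.  b19=0 t=2,i=1
  #..#.|#  b18=1 t=1,i=5
  #...#|#  b17=1 t=1,i=20
  #....|.  b16=0 t=0,i=15
  .####|.  b15=0 t=0,i=2
  .###.|.  b14=0 t=1,i=9
  .##.#|#  b13=1 t=3,i=5
  .##..|#  b12=1 t=1,i=13
  .#.##|.  b11=0 t=0,i=0
  .#.#.|#  b10=1 t=1,i=2
  .#..#|#  b9=1 t=1,i=4
  .#...|.  b8=0 t=0,i=14
  ..###|.  b7=0 t=2,i=2
  ..##.|#  b6=1 t=3,i=4
  ..#.#|.  b5=0 t=0,i=20
  ..#..|#  b4=1 t=1,i=18
  ...##|.  b3=0 t=3,i=3
  ...#.|.  b2=0 t=0,i=19
  ....#|#  b1=1 t=0,i=18
  .....|.  b0=0 t=0,i=16
  bits 11010100101101100011011001010010 = 3568711250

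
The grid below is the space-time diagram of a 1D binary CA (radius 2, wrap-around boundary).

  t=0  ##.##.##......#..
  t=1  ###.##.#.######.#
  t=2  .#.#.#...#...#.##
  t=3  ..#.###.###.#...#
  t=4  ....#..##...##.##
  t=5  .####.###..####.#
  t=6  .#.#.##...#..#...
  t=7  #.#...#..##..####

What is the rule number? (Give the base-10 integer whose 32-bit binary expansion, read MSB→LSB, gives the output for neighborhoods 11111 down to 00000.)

  #####|.  b31=0 t=1,i=11
  ####.|#  b30=1 t=1,i=1
  ###.#|.  b29=0 t=1,i=2
  ###..|.  b28=0 t=5,i=8
  ##.##|#  b27=1 t=0,i=2
  ##.#.|.  b26=0 t=1,i=6
  ##..#|.  b25=0 t=5,i=9
  ##...|.  b24=0 t=0,i=8
  #.###|#  b23=1 t=1,i=9
  #.##.|.  b22=0 t=0,i=3
  #.#.#|.  b21=0 t=1,i=7
  #.#..|#  b20=1 t=2,i=5
  #..##|#  b19=1 t=0,i=16
  #..#.|.  b18=0 t=3,i=1
  #...#|.  b17=0 t=2,i=7
  #....|#  b16=1 t=0,i=9
  .####|.  b15=0 t=1,i=0
  .###.|.  b14=0 t=3,i=5
  .##.#|#  b13=1 t=0,i=1
  .##..|#  b12=1 t=0,i=7
  .#.##|.  b11=0 t=1,i=8
  .#.#.|#  b10=1 t=2,i=2
  .#..#|.  b9=0 t=0,i=15
  .#...|#  b8=1 t=2,i=6
  ..###|.  b7=0 t=5,i=11
  ..##.|#  b6=1 t=0,i=0
  ..#.#|.  b5=0 t=2,i=13
  ..#..|#  b4=1 t=0,i=14
  ...##|#  b3=1 t=4,i=11
  ...#.|#  b2=1 t=0,i=13
  ....#|#  b1=1 t=0,i=12
  .....|#  b0=1 t=0,i=10
  bits 01001000100110010011010101011111 = 1218000223

1218000223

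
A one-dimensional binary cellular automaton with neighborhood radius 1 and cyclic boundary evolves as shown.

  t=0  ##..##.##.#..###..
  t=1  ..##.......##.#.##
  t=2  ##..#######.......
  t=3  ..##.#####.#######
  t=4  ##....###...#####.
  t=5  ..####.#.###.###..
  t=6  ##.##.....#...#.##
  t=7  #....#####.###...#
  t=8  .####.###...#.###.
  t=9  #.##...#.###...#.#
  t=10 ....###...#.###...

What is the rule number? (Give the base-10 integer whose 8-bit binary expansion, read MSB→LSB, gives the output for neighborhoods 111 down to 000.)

147

  ### -> #   bit 7 = 1  t=0,i=14
  ##. -> .   bit 6 = 0  t=0,i=1
  #.# -> .   bit 5 = 0  t=0,i=6
  #.. -> #   bit 4 = 1  t=0,i=2
  .## -> .   bit 3 = 0  t=0,i=0
  .#. -> .   bit 2 = 0  t=0,i=10
  ..# -> #   bit 1 = 1  t=0,i=3
  ... -> #   bit 0 = 1  t=1,i=5
  bits 10010011 = 147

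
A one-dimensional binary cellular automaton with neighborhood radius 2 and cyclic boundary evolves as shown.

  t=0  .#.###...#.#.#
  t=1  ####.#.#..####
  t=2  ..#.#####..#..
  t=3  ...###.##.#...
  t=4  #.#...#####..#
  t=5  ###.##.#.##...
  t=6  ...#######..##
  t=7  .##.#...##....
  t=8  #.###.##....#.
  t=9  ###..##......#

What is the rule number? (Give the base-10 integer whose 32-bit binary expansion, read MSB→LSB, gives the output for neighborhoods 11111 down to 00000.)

1559670281

  ##### -> .   bit 31 = 0  t=1,i=0
  ####. -> #   bit 30 = 1  t=1,i=2
  ###.# -> .   bit 29 = 0  t=1,i=3
  ###.. -> #   bit 28 = 1  t=0,i=5
  ##.## -> #   bit 27 = 1  t=3,i=6
  ##.#. -> #   bit 26 = 1  t=1,i=4
  ##..# -> .   bit 25 = 0  t=2,i=9
  ##... -> .   bit 24 = 0  t=0,i=6
  #.### -> #   bit 23 = 1  t=0,i=3
  #.##. -> #   bit 22 = 1  t=3,i=7
  #.#.# -> #   bit 21 = 1  t=0,i=1
  #.#.. -> #   bit 20 = 1  t=1,i=7
  #..## -> .   bit 19 = 0  t=1,i=9
  #..#. -> #   bit 18 = 1  t=2,i=10
  #...# -> #   bit 17 = 1  t=0,i=7
  #.... -> .   bit 16 = 0  t=2,i=13
  .#### -> #   bit 15 = 1  t=1,i=11
  .###. -> .   bit 14 = 0  t=0,i=4
  .##.# -> #   bit 13 = 1  t=3,i=8
  .##.. -> .   bit 12 = 0  t=5,i=10
  .#.## -> #   bit 11 = 1  t=0,i=2
  .#.#. -> #   bit 10 = 1  t=0,i=0
  .#..# -> #   bit 9 = 1  t=1,i=8
  .#... -> .   bit 8 = 0  t=2,i=12
  ..### -> .   bit 7 = 0  t=1,i=10
  ..##. -> .   bit 6 = 0  t=4,i=13
  ..#.# -> .   bit 5 = 0  t=0,i=9
  ..#.. -> .   bit 4 = 0  t=2,i=11
  ...## -> #   bit 3 = 1  t=3,i=2
  ...#. -> .   bit 2 = 0  t=0,i=8
  ....# -> .   bit 1 = 0  t=2,i=0
  ..... -> #   bit 0 = 1  t=3,i=0
  bits 01011100111101101010111000001001 = 1559670281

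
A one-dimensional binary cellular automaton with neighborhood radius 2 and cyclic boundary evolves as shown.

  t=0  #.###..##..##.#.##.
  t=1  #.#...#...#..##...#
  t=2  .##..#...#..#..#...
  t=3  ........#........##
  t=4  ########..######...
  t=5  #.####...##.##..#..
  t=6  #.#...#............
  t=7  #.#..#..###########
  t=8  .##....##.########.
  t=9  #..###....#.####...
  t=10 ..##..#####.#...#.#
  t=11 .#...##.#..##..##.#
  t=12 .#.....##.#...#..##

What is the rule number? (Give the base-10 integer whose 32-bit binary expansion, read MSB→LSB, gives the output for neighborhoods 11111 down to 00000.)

  ##### -> #   bit 31 = 1  t=4,i=2
  ####. -> .   bit 30 = 0  t=4,i=6
  ###.# -> .   bit 29 = 0  t=7,i=0
  ###.. -> .   bit 28 = 0  t=0,i=4
  ##.## -> .   bit 27 = 0  t=5,i=11
  ##.#. -> #   bit 26 = 1  t=0,i=13
  ##..# -> .   bit 25 = 0  t=0,i=5
  ##... -> #   bit 24 = 1  t=1,i=15
  #.### -> #   bit 23 = 1  t=0,i=2
  #.##. -> .   bit 22 = 0  t=0,i=16
  #.#.# -> #   bit 21 = 1  t=0,i=0
  #.#.. -> #   bit 20 = 1  t=1,i=2
  #..## -> #   bit 19 = 1  t=0,i=6
  #..#. -> .   bit 18 = 0  t=2,i=4
  #...# -> .   bit 17 = 0  t=1,i=4
  #.... -> #   bit 16 = 1  t=2,i=17
  .#### -> .   bit 15 = 0  t=4,i=1
  .###. -> .   bit 14 = 0  t=0,i=3
  .##.# -> .   bit 13 = 0  t=0,i=12
  .##.. -> .   bit 12 = 0  t=0,i=8
  .#.## -> .   bit 11 = 0  t=0,i=1
  .#.#. -> .   bit 10 = 0  t=6,i=1
  .#..# -> .   bit 9 = 0  t=1,i=11
  .#... -> .   bit 8 = 0  t=1,i=3
  ..### -> #   bit 7 = 1  t=4,i=0
  ..##. -> .   bit 6 = 0  t=0,i=7
  ..#.# -> #   bit 5 = 1  t=5,i=0
  ..#.. -> .   bit 4 = 0  t=1,i=6
  ...## -> .   bit 3 = 0  t=1,i=17
  ...#. -> #   bit 2 = 1  t=1,i=5
  ....# -> #   bit 1 = 1  t=2,i=18
  ..... -> #   bit 0 = 1  t=3,i=2
  bits 10000101101110010000000010100111 = 2243494055

2243494055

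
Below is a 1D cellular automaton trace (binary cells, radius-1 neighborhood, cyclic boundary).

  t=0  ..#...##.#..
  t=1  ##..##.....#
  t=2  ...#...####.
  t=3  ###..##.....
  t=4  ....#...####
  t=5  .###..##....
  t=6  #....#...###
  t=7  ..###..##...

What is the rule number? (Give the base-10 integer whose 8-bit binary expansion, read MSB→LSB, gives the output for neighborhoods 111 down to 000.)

  [7] ### => .  t=1,i=0
  [6] ##. => .  t=0,i=7
  [5] #.# => .  t=0,i=8
  [4] #.. => .  t=0,i=3
  [3] .## => .  t=0,i=6
  [2] .#. => .  t=0,i=2
  [1] ..# => #  t=0,i=1
  [0] ... => #  t=0,i=0
  bits 00000011 = 3

3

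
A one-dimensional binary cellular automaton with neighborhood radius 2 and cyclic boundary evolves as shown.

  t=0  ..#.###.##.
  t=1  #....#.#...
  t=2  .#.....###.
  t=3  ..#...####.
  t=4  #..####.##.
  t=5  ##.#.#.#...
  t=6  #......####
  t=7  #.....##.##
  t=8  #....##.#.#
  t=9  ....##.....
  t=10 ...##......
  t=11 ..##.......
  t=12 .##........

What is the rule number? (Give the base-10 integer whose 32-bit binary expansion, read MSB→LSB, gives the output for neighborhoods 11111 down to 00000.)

  #####|#  b31=1 t=6,i=9
  ####.|#  b30=1 t=3,i=8
  ###.#|.  b29=0 t=0,i=6
  ###..|#  b28=1 t=2,i=9
  ##.##|#  b27=1 t=0,i=7
  ##.#.|.  b26=0 t=4,i=10
  ##..#|.  b25=0 t=2,i=10
  ##...|.  b24=0 t=0,i=10
  #.###|.  b23=0 t=0,i=4
  #.##.|.  b22=0 t=0,i=8
  #.#.#|.  b21=0 t=5,i=3
  #.#..|#  b20=1 t=1,i=7
  #..##|.  b19=0 t=4,i=2
  #..#.|.  b18=0 t=2,i=0
  #...#|#  b17=1 t=0,i=0
  #....|.  b16=0 t=1,i=2
  .####|.  b15=0 t=3,i=7
  .###.|#  b14=1 t=0,i=5
  .##.#|.  b13=0 t=4,i=9
  .##..|.  b12=0 t=0,i=9
  .#.##|.  b11=0 t=0,i=3
  .#.#.|.  b10=0 t=1,i=6
  .#..#|#  b9=1 t=4,i=1
  .#...|#  b8=1 t=1,i=1
  ..###|#  b7=1 t=2,i=7
  ..##.|#  b6=1 t=5,i=0
  ..#.#|.  b5=0 t=0,i=2
  ..#..|.  b4=0 t=1,i=0
  ...##|#  b3=1 t=2,i=6
  ...#.|.  b2=0 t=0,i=1
  ....#|.  b1=0 t=1,i=3
  .....|.  b0=0 t=2,i=4
  bits 11011000000100100100001111001000 = 3625075656

3625075656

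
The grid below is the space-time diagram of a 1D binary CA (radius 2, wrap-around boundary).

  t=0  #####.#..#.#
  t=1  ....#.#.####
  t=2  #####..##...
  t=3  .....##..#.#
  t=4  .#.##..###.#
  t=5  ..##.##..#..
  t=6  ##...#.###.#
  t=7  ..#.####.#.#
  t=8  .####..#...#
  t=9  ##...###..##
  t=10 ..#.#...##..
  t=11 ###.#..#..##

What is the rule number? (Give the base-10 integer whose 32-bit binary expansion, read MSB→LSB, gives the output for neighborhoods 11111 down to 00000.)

601688126

  [31] ##### => .  t=0,i=1
  [30] ####. => .  t=0,i=3
  [29] ###.# => #  t=0,i=4
  [28] ###.. => .  t=1,i=11
  [27] ##.## => .  t=5,i=4
  [26] ##.#. => .  t=0,i=5
  [25] ##..# => #  t=2,i=5
  [24] ##... => #  t=1,i=0
  [23] #.### => #  t=0,i=11
  [22] #.##. => #  t=4,i=3
  [21] #.#.# => .  t=1,i=6
  [20] #.#.. => #  t=0,i=6
  [19] #..## => #  t=2,i=6
  [18] #..#. => #  t=0,i=8
  [17] #...# => .  t=2,i=10
  [16] #.... => #  t=1,i=1
  [15] .#### => .  t=0,i=0
  [14] .###. => .  t=4,i=8
  [13] .##.# => .  t=5,i=3
  [12] .##.. => .  t=2,i=8
  [11] .#.## => #  t=0,i=10
  [10] .#.#. => .  t=1,i=5
  [9] .#..# => .  t=0,i=7
  [8] .#... => .  t=3,i=0
  [7] ..### => .  t=2,i=0
  [6] ..##. => .  t=2,i=7
  [5] ..#.# => #  t=0,i=9
  [4] ..#.. => #  t=5,i=9
  [3] ...## => #  t=2,i=11
  [2] ...#. => #  t=1,i=3
  [1] ....# => #  t=1,i=2
  [0] ..... => .  t=3,i=2
  bits 00100011110111010000100000111110 = 601688126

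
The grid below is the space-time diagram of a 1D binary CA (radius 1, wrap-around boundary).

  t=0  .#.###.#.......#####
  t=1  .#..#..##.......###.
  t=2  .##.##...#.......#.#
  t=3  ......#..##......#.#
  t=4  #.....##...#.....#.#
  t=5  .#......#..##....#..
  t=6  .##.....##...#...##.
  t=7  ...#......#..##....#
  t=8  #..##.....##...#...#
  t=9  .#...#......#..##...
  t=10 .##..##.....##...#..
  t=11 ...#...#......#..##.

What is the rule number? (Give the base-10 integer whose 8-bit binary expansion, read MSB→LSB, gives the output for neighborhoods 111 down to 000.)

148

  ###|#  b7=1 t=0,i=4
  ##.|.  b6=0 t=0,i=5
  #.#|.  b5=0 t=0,i=0
  #..|#  b4=1 t=0,i=8
  .##|.  b3=0 t=0,i=3
  .#.|#  b2=1 t=0,i=1
  ..#|.  b1=0 t=0,i=14
  ...|.  b0=0 t=0,i=9
  bits 10010100 = 148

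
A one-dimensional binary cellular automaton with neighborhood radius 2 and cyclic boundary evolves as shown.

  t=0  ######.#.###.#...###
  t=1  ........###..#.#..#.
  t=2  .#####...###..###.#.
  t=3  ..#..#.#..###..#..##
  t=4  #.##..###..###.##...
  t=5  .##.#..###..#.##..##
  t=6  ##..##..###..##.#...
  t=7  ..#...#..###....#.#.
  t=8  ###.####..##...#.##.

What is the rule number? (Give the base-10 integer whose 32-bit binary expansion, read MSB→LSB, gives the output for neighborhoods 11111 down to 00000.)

450022933

  [31] ##### => .  t=0,i=0
  [30] ####. => .  t=0,i=4
  [29] ###.# => .  t=0,i=5
  [28] ###.. => #  t=1,i=10
  [27] ##.## => #  t=4,i=14
  [26] ##.#. => .  t=0,i=6
  [25] ##..# => #  t=1,i=11
  [24] ##... => .  t=2,i=6
  [23] #.### => #  t=0,i=9
  [22] #.##. => #  t=4,i=2
  [21] #.#.# => .  t=0,i=7
  [20] #.#.. => #  t=0,i=13
  [19] #..## => .  t=2,i=0
  [18] #..#. => .  t=1,i=12
  [17] #...# => #  t=0,i=15
  [16] #.... => .  t=1,i=0
  [15] .#### => #  t=0,i=18
  [14] .###. => #  t=0,i=10
  [13] .##.# => .  t=5,i=2
  [12] .##.. => .  t=3,i=19
  [11] .#.## => #  t=0,i=8
  [10] .#.#. => #  t=1,i=14
  [9] .#..# => #  t=1,i=16
  [8] .#... => .  t=0,i=14
  [7] ..### => .  t=0,i=17
  [6] ..##. => .  t=3,i=18
  [5] ..#.# => .  t=1,i=13
  [4] ..#.. => #  t=1,i=18
  [3] ...## => .  t=0,i=16
  [2] ...#. => #  t=4,i=19
  [1] ....# => .  t=1,i=6
  [0] ..... => #  t=1,i=1
  bits 00011010110100101100111000010101 = 450022933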